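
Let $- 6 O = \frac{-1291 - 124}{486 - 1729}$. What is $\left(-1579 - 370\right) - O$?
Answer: $- \frac{14534227}{7458} \approx -1948.8$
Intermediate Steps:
$O = - \frac{1415}{7458}$ ($O = - \frac{\left(-1291 - 124\right) \frac{1}{486 - 1729}}{6} = - \frac{\left(-1415\right) \frac{1}{-1243}}{6} = - \frac{\left(-1415\right) \left(- \frac{1}{1243}\right)}{6} = \left(- \frac{1}{6}\right) \frac{1415}{1243} = - \frac{1415}{7458} \approx -0.18973$)
$\left(-1579 - 370\right) - O = \left(-1579 - 370\right) - - \frac{1415}{7458} = -1949 + \frac{1415}{7458} = - \frac{14534227}{7458}$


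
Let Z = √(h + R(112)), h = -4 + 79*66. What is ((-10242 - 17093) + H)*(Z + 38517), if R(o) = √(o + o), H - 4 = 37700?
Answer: 399382773 + 10369*√(5210 + 4*√14) ≈ 4.0013e+8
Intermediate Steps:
H = 37704 (H = 4 + 37700 = 37704)
R(o) = √2*√o (R(o) = √(2*o) = √2*√o)
h = 5210 (h = -4 + 5214 = 5210)
Z = √(5210 + 4*√14) (Z = √(5210 + √2*√112) = √(5210 + √2*(4*√7)) = √(5210 + 4*√14) ≈ 72.284)
((-10242 - 17093) + H)*(Z + 38517) = ((-10242 - 17093) + 37704)*(√(5210 + 4*√14) + 38517) = (-27335 + 37704)*(38517 + √(5210 + 4*√14)) = 10369*(38517 + √(5210 + 4*√14)) = 399382773 + 10369*√(5210 + 4*√14)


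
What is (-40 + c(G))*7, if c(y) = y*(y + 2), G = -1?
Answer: -287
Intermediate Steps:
c(y) = y*(2 + y)
(-40 + c(G))*7 = (-40 - (2 - 1))*7 = (-40 - 1*1)*7 = (-40 - 1)*7 = -41*7 = -287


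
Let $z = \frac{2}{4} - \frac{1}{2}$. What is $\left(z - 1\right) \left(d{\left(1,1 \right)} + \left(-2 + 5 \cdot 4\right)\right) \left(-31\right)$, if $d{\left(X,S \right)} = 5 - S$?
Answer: $682$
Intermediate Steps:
$z = 0$ ($z = 2 \cdot \frac{1}{4} - \frac{1}{2} = \frac{1}{2} - \frac{1}{2} = 0$)
$\left(z - 1\right) \left(d{\left(1,1 \right)} + \left(-2 + 5 \cdot 4\right)\right) \left(-31\right) = \left(0 - 1\right) \left(\left(5 - 1\right) + \left(-2 + 5 \cdot 4\right)\right) \left(-31\right) = - (\left(5 - 1\right) + \left(-2 + 20\right)) \left(-31\right) = - (4 + 18) \left(-31\right) = \left(-1\right) 22 \left(-31\right) = \left(-22\right) \left(-31\right) = 682$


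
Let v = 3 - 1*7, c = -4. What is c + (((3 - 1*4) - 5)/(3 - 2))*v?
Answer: 20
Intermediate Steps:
v = -4 (v = 3 - 7 = -4)
c + (((3 - 1*4) - 5)/(3 - 2))*v = -4 + (((3 - 1*4) - 5)/(3 - 2))*(-4) = -4 + (((3 - 4) - 5)/1)*(-4) = -4 + ((-1 - 5)*1)*(-4) = -4 - 6*1*(-4) = -4 - 6*(-4) = -4 + 24 = 20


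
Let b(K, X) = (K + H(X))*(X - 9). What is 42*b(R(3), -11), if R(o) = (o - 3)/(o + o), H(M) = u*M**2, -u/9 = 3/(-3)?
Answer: -914760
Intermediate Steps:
u = 9 (u = -27/(-3) = -27*(-1)/3 = -9*(-1) = 9)
H(M) = 9*M**2
R(o) = (-3 + o)/(2*o) (R(o) = (-3 + o)/((2*o)) = (-3 + o)*(1/(2*o)) = (-3 + o)/(2*o))
b(K, X) = (-9 + X)*(K + 9*X**2) (b(K, X) = (K + 9*X**2)*(X - 9) = (K + 9*X**2)*(-9 + X) = (-9 + X)*(K + 9*X**2))
42*b(R(3), -11) = 42*(-81*(-11)**2 - 9*(-3 + 3)/(2*3) + 9*(-11)**3 + ((1/2)*(-3 + 3)/3)*(-11)) = 42*(-81*121 - 9*0/(2*3) + 9*(-1331) + ((1/2)*(1/3)*0)*(-11)) = 42*(-9801 - 9*0 - 11979 + 0*(-11)) = 42*(-9801 + 0 - 11979 + 0) = 42*(-21780) = -914760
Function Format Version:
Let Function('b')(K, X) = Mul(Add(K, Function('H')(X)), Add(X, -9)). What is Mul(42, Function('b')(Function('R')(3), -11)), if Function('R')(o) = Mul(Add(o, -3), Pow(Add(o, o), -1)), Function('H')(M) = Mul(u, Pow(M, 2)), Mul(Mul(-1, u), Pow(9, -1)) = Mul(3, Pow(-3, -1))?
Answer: -914760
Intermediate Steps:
u = 9 (u = Mul(-9, Mul(3, Pow(-3, -1))) = Mul(-9, Mul(3, Rational(-1, 3))) = Mul(-9, -1) = 9)
Function('H')(M) = Mul(9, Pow(M, 2))
Function('R')(o) = Mul(Rational(1, 2), Pow(o, -1), Add(-3, o)) (Function('R')(o) = Mul(Add(-3, o), Pow(Mul(2, o), -1)) = Mul(Add(-3, o), Mul(Rational(1, 2), Pow(o, -1))) = Mul(Rational(1, 2), Pow(o, -1), Add(-3, o)))
Function('b')(K, X) = Mul(Add(-9, X), Add(K, Mul(9, Pow(X, 2)))) (Function('b')(K, X) = Mul(Add(K, Mul(9, Pow(X, 2))), Add(X, -9)) = Mul(Add(K, Mul(9, Pow(X, 2))), Add(-9, X)) = Mul(Add(-9, X), Add(K, Mul(9, Pow(X, 2)))))
Mul(42, Function('b')(Function('R')(3), -11)) = Mul(42, Add(Mul(-81, Pow(-11, 2)), Mul(-9, Mul(Rational(1, 2), Pow(3, -1), Add(-3, 3))), Mul(9, Pow(-11, 3)), Mul(Mul(Rational(1, 2), Pow(3, -1), Add(-3, 3)), -11))) = Mul(42, Add(Mul(-81, 121), Mul(-9, Mul(Rational(1, 2), Rational(1, 3), 0)), Mul(9, -1331), Mul(Mul(Rational(1, 2), Rational(1, 3), 0), -11))) = Mul(42, Add(-9801, Mul(-9, 0), -11979, Mul(0, -11))) = Mul(42, Add(-9801, 0, -11979, 0)) = Mul(42, -21780) = -914760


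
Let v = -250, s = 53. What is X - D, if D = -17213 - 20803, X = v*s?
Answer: 24766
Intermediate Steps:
X = -13250 (X = -250*53 = -13250)
D = -38016
X - D = -13250 - 1*(-38016) = -13250 + 38016 = 24766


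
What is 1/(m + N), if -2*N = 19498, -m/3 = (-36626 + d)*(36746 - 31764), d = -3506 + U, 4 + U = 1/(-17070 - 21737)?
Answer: 38807/23278879846895 ≈ 1.6670e-9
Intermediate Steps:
U = -155229/38807 (U = -4 + 1/(-17070 - 21737) = -4 + 1/(-38807) = -4 - 1/38807 = -155229/38807 ≈ -4.0000)
d = -136212571/38807 (d = -3506 - 155229/38807 = -136212571/38807 ≈ -3510.0)
m = 23279258176338/38807 (m = -3*(-36626 - 136212571/38807)*(36746 - 31764) = -(-4672673259)*4982/38807 = -3*(-7759752725446/38807) = 23279258176338/38807 ≈ 5.9987e+8)
N = -9749 (N = -½*19498 = -9749)
1/(m + N) = 1/(23279258176338/38807 - 9749) = 1/(23278879846895/38807) = 38807/23278879846895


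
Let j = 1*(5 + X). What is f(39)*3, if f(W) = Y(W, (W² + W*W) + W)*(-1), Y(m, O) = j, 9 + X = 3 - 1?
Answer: 6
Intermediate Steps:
X = -7 (X = -9 + (3 - 1) = -9 + 2 = -7)
j = -2 (j = 1*(5 - 7) = 1*(-2) = -2)
Y(m, O) = -2
f(W) = 2 (f(W) = -2*(-1) = 2)
f(39)*3 = 2*3 = 6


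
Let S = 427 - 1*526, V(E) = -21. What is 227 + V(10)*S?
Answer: 2306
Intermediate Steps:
S = -99 (S = 427 - 526 = -99)
227 + V(10)*S = 227 - 21*(-99) = 227 + 2079 = 2306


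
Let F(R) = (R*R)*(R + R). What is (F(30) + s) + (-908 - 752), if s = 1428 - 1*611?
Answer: 53157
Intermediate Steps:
F(R) = 2*R³ (F(R) = R²*(2*R) = 2*R³)
s = 817 (s = 1428 - 611 = 817)
(F(30) + s) + (-908 - 752) = (2*30³ + 817) + (-908 - 752) = (2*27000 + 817) - 1660 = (54000 + 817) - 1660 = 54817 - 1660 = 53157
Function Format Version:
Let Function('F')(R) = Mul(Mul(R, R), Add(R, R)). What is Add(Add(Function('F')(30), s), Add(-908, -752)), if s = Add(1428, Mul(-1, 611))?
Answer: 53157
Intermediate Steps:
Function('F')(R) = Mul(2, Pow(R, 3)) (Function('F')(R) = Mul(Pow(R, 2), Mul(2, R)) = Mul(2, Pow(R, 3)))
s = 817 (s = Add(1428, -611) = 817)
Add(Add(Function('F')(30), s), Add(-908, -752)) = Add(Add(Mul(2, Pow(30, 3)), 817), Add(-908, -752)) = Add(Add(Mul(2, 27000), 817), -1660) = Add(Add(54000, 817), -1660) = Add(54817, -1660) = 53157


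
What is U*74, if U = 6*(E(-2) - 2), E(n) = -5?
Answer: -3108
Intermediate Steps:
U = -42 (U = 6*(-5 - 2) = 6*(-7) = -42)
U*74 = -42*74 = -3108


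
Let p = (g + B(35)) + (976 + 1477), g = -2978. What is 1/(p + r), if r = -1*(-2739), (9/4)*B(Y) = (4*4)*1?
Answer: 9/19990 ≈ 0.00045023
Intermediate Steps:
B(Y) = 64/9 (B(Y) = 4*((4*4)*1)/9 = 4*(16*1)/9 = (4/9)*16 = 64/9)
p = -4661/9 (p = (-2978 + 64/9) + (976 + 1477) = -26738/9 + 2453 = -4661/9 ≈ -517.89)
r = 2739
1/(p + r) = 1/(-4661/9 + 2739) = 1/(19990/9) = 9/19990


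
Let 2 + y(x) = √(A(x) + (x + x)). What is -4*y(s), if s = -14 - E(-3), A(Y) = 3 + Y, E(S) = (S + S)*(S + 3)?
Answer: 8 - 4*I*√39 ≈ 8.0 - 24.98*I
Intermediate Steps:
E(S) = 2*S*(3 + S) (E(S) = (2*S)*(3 + S) = 2*S*(3 + S))
s = -14 (s = -14 - 2*(-3)*(3 - 3) = -14 - 2*(-3)*0 = -14 - 1*0 = -14 + 0 = -14)
y(x) = -2 + √(3 + 3*x) (y(x) = -2 + √((3 + x) + (x + x)) = -2 + √((3 + x) + 2*x) = -2 + √(3 + 3*x))
-4*y(s) = -4*(-2 + √(3 + 3*(-14))) = -4*(-2 + √(3 - 42)) = -4*(-2 + √(-39)) = -4*(-2 + I*√39) = 8 - 4*I*√39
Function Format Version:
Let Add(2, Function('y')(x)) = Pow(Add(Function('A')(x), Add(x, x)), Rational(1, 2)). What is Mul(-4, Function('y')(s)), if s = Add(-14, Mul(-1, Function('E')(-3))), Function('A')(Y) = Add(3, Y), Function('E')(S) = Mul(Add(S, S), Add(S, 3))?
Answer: Add(8, Mul(-4, I, Pow(39, Rational(1, 2)))) ≈ Add(8.0000, Mul(-24.980, I))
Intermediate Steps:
Function('E')(S) = Mul(2, S, Add(3, S)) (Function('E')(S) = Mul(Mul(2, S), Add(3, S)) = Mul(2, S, Add(3, S)))
s = -14 (s = Add(-14, Mul(-1, Mul(2, -3, Add(3, -3)))) = Add(-14, Mul(-1, Mul(2, -3, 0))) = Add(-14, Mul(-1, 0)) = Add(-14, 0) = -14)
Function('y')(x) = Add(-2, Pow(Add(3, Mul(3, x)), Rational(1, 2))) (Function('y')(x) = Add(-2, Pow(Add(Add(3, x), Add(x, x)), Rational(1, 2))) = Add(-2, Pow(Add(Add(3, x), Mul(2, x)), Rational(1, 2))) = Add(-2, Pow(Add(3, Mul(3, x)), Rational(1, 2))))
Mul(-4, Function('y')(s)) = Mul(-4, Add(-2, Pow(Add(3, Mul(3, -14)), Rational(1, 2)))) = Mul(-4, Add(-2, Pow(Add(3, -42), Rational(1, 2)))) = Mul(-4, Add(-2, Pow(-39, Rational(1, 2)))) = Mul(-4, Add(-2, Mul(I, Pow(39, Rational(1, 2))))) = Add(8, Mul(-4, I, Pow(39, Rational(1, 2))))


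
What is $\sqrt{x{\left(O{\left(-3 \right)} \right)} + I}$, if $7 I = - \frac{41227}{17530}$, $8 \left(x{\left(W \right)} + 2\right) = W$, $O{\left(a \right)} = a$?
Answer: $\frac{i \sqrt{163284429630}}{245420} \approx 1.6465 i$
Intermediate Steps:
$x{\left(W \right)} = -2 + \frac{W}{8}$
$I = - \frac{41227}{122710}$ ($I = \frac{\left(-41227\right) \frac{1}{17530}}{7} = \frac{1}{7} \left(- \frac{41227}{17530}\right) = - \frac{41227}{122710} \approx -0.33597$)
$\sqrt{x{\left(O{\left(-3 \right)} \right)} + I} = \sqrt{\left(-2 + \frac{1}{8} \left(-3\right)\right) - \frac{41227}{122710}} = \sqrt{\left(-2 - \frac{3}{8}\right) - \frac{41227}{122710}} = \sqrt{- \frac{19}{8} - \frac{41227}{122710}} = \sqrt{- \frac{1330653}{490840}} = \frac{i \sqrt{163284429630}}{245420}$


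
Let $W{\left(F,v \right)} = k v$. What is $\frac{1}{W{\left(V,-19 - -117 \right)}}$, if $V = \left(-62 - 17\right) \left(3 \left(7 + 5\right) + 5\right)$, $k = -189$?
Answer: $- \frac{1}{18522} \approx -5.399 \cdot 10^{-5}$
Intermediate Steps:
$V = -3239$ ($V = - 79 \left(3 \cdot 12 + 5\right) = - 79 \left(36 + 5\right) = \left(-79\right) 41 = -3239$)
$W{\left(F,v \right)} = - 189 v$
$\frac{1}{W{\left(V,-19 - -117 \right)}} = \frac{1}{\left(-189\right) \left(-19 - -117\right)} = \frac{1}{\left(-189\right) \left(-19 + 117\right)} = \frac{1}{\left(-189\right) 98} = \frac{1}{-18522} = - \frac{1}{18522}$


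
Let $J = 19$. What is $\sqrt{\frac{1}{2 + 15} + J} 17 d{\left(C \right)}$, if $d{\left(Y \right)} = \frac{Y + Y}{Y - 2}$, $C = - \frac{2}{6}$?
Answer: $\frac{36 \sqrt{17}}{7} \approx 21.205$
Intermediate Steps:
$C = - \frac{1}{3}$ ($C = \left(-2\right) \frac{1}{6} = - \frac{1}{3} \approx -0.33333$)
$d{\left(Y \right)} = \frac{2 Y}{-2 + Y}$
$\sqrt{\frac{1}{2 + 15} + J} 17 d{\left(C \right)} = \sqrt{\frac{1}{2 + 15} + 19} \cdot 17 \cdot 2 \left(- \frac{1}{3}\right) \frac{1}{-2 - \frac{1}{3}} = \sqrt{\frac{1}{17} + 19} \cdot 17 \cdot 2 \left(- \frac{1}{3}\right) \frac{1}{- \frac{7}{3}} = \sqrt{\frac{1}{17} + 19} \cdot 17 \cdot 2 \left(- \frac{1}{3}\right) \left(- \frac{3}{7}\right) = \sqrt{\frac{324}{17}} \cdot 17 \cdot \frac{2}{7} = \frac{18 \sqrt{17}}{17} \cdot 17 \cdot \frac{2}{7} = 18 \sqrt{17} \cdot \frac{2}{7} = \frac{36 \sqrt{17}}{7}$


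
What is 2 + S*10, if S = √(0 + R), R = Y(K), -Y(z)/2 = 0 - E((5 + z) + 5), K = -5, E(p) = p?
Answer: 2 + 10*√10 ≈ 33.623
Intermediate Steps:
Y(z) = 20 + 2*z (Y(z) = -2*(0 - ((5 + z) + 5)) = -2*(0 - (10 + z)) = -2*(0 + (-10 - z)) = -2*(-10 - z) = 20 + 2*z)
R = 10 (R = 20 + 2*(-5) = 20 - 10 = 10)
S = √10 (S = √(0 + 10) = √10 ≈ 3.1623)
2 + S*10 = 2 + √10*10 = 2 + 10*√10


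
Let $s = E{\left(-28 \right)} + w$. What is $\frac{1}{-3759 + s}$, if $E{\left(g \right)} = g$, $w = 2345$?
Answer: $- \frac{1}{1442} \approx -0.00069348$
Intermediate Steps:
$s = 2317$ ($s = -28 + 2345 = 2317$)
$\frac{1}{-3759 + s} = \frac{1}{-3759 + 2317} = \frac{1}{-1442} = - \frac{1}{1442}$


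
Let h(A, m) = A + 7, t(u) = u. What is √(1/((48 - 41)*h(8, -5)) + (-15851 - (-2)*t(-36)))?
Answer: I*√175550970/105 ≈ 126.19*I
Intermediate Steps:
h(A, m) = 7 + A
√(1/((48 - 41)*h(8, -5)) + (-15851 - (-2)*t(-36))) = √(1/((48 - 41)*(7 + 8)) + (-15851 - (-2)*(-36))) = √(1/(7*15) + (-15851 - 1*72)) = √(1/105 + (-15851 - 72)) = √(1/105 - 15923) = √(-1671914/105) = I*√175550970/105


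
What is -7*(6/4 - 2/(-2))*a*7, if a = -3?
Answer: 735/2 ≈ 367.50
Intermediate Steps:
-7*(6/4 - 2/(-2))*a*7 = -7*(6/4 - 2/(-2))*(-3)*7 = -7*(6*(¼) - 2*(-½))*(-3)*7 = -7*(3/2 + 1)*(-3)*7 = -7*(5/2)*(-3)*7 = -(-105)/2*7 = -7*(-15/2)*7 = (105/2)*7 = 735/2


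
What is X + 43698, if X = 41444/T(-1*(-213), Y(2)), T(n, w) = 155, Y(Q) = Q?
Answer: 6814634/155 ≈ 43965.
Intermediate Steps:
X = 41444/155 ≈ 267.38
X + 43698 = 41444/155 + 43698 = 6814634/155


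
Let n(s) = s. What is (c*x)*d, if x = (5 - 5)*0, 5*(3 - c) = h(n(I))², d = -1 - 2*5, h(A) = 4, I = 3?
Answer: 0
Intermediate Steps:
d = -11 (d = -1 - 10 = -11)
c = -⅕ (c = 3 - ⅕*4² = 3 - ⅕*16 = 3 - 16/5 = -⅕ ≈ -0.20000)
x = 0 (x = 0*0 = 0)
(c*x)*d = -⅕*0*(-11) = 0*(-11) = 0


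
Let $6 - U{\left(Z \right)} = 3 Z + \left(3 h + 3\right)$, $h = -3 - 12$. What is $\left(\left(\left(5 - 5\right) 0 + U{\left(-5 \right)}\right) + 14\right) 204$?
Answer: $15708$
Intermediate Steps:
$h = -15$ ($h = -3 - 12 = -15$)
$U{\left(Z \right)} = 48 - 3 Z$ ($U{\left(Z \right)} = 6 - \left(3 Z + \left(3 \left(-15\right) + 3\right)\right) = 6 - \left(3 Z + \left(-45 + 3\right)\right) = 6 - \left(3 Z - 42\right) = 6 - \left(-42 + 3 Z\right) = 48 - 3 Z$)
$\left(\left(\left(5 - 5\right) 0 + U{\left(-5 \right)}\right) + 14\right) 204 = \left(\left(\left(5 - 5\right) 0 + \left(48 - -15\right)\right) + 14\right) 204 = \left(\left(0 \cdot 0 + \left(48 + 15\right)\right) + 14\right) 204 = \left(\left(0 + 63\right) + 14\right) 204 = \left(63 + 14\right) 204 = 77 \cdot 204 = 15708$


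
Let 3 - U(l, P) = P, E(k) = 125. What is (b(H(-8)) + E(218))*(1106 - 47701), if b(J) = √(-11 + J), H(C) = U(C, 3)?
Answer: -5824375 - 46595*I*√11 ≈ -5.8244e+6 - 1.5454e+5*I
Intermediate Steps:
U(l, P) = 3 - P
H(C) = 0 (H(C) = 3 - 1*3 = 3 - 3 = 0)
(b(H(-8)) + E(218))*(1106 - 47701) = (√(-11 + 0) + 125)*(1106 - 47701) = (√(-11) + 125)*(-46595) = (I*√11 + 125)*(-46595) = (125 + I*√11)*(-46595) = -5824375 - 46595*I*√11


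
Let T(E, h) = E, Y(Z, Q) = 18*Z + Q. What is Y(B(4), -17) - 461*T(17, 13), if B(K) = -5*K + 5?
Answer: -8124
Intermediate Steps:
B(K) = 5 - 5*K
Y(Z, Q) = Q + 18*Z
Y(B(4), -17) - 461*T(17, 13) = (-17 + 18*(5 - 5*4)) - 461*17 = (-17 + 18*(5 - 20)) - 7837 = (-17 + 18*(-15)) - 7837 = (-17 - 270) - 7837 = -287 - 7837 = -8124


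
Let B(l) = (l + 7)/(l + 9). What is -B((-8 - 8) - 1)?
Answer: -5/4 ≈ -1.2500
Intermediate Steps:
B(l) = (7 + l)/(9 + l)
-B((-8 - 8) - 1) = -(7 + ((-8 - 8) - 1))/(9 + ((-8 - 8) - 1)) = -(7 + (-16 - 1))/(9 + (-16 - 1)) = -(7 - 17)/(9 - 17) = -(-10)/(-8) = -(-1)*(-10)/8 = -1*5/4 = -5/4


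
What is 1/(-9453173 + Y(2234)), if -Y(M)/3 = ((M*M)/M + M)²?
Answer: -1/69342245 ≈ -1.4421e-8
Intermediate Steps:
Y(M) = -12*M² (Y(M) = -3*((M*M)/M + M)² = -3*(M²/M + M)² = -3*(M + M)² = -3*4*M² = -12*M²)
1/(-9453173 + Y(2234)) = 1/(-9453173 - 12*2234²) = 1/(-9453173 - 12*4990756) = 1/(-9453173 - 59889072) = 1/(-69342245) = -1/69342245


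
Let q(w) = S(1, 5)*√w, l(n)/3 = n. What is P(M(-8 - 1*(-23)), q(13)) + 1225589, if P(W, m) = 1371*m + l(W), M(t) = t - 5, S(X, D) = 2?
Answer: 1225619 + 2742*√13 ≈ 1.2355e+6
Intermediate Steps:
l(n) = 3*n
M(t) = -5 + t
q(w) = 2*√w
P(W, m) = 3*W + 1371*m (P(W, m) = 1371*m + 3*W = 3*W + 1371*m)
P(M(-8 - 1*(-23)), q(13)) + 1225589 = (3*(-5 + (-8 - 1*(-23))) + 1371*(2*√13)) + 1225589 = (3*(-5 + (-8 + 23)) + 2742*√13) + 1225589 = (3*(-5 + 15) + 2742*√13) + 1225589 = (3*10 + 2742*√13) + 1225589 = (30 + 2742*√13) + 1225589 = 1225619 + 2742*√13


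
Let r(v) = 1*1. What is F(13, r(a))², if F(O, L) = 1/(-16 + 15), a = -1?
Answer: 1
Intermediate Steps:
r(v) = 1
F(O, L) = -1 (F(O, L) = 1/(-1) = -1)
F(13, r(a))² = (-1)² = 1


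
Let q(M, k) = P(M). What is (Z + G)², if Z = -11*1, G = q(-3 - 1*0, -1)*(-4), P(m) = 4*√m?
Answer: -647 + 352*I*√3 ≈ -647.0 + 609.68*I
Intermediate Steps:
q(M, k) = 4*√M
G = -16*I*√3 (G = (4*√(-3 - 1*0))*(-4) = (4*√(-3 + 0))*(-4) = (4*√(-3))*(-4) = (4*(I*√3))*(-4) = (4*I*√3)*(-4) = -16*I*√3 ≈ -27.713*I)
Z = -11
(Z + G)² = (-11 - 16*I*√3)²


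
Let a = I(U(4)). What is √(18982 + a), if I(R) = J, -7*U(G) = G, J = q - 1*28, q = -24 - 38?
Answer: 2*√4723 ≈ 137.45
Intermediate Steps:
q = -62
J = -90 (J = -62 - 1*28 = -62 - 28 = -90)
U(G) = -G/7
I(R) = -90
a = -90
√(18982 + a) = √(18982 - 90) = √18892 = 2*√4723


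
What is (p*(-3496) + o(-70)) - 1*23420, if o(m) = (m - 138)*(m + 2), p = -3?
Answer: 1212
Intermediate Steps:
o(m) = (-138 + m)*(2 + m)
(p*(-3496) + o(-70)) - 1*23420 = (-3*(-3496) + (-276 + (-70)² - 136*(-70))) - 1*23420 = (10488 + (-276 + 4900 + 9520)) - 23420 = (10488 + 14144) - 23420 = 24632 - 23420 = 1212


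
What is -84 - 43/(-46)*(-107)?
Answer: -8465/46 ≈ -184.02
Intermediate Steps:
-84 - 43/(-46)*(-107) = -84 - 43*(-1/46)*(-107) = -84 + (43/46)*(-107) = -84 - 4601/46 = -8465/46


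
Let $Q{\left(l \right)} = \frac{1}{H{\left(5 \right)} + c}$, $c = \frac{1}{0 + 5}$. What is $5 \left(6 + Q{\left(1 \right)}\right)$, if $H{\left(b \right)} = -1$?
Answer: $\frac{95}{4} \approx 23.75$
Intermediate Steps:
$c = \frac{1}{5} \approx 0.2$
$Q{\left(l \right)} = - \frac{5}{4}$ ($Q{\left(l \right)} = \frac{1}{-1 + \frac{1}{5}} = \frac{1}{- \frac{4}{5}} = - \frac{5}{4}$)
$5 \left(6 + Q{\left(1 \right)}\right) = 5 \left(6 - \frac{5}{4}\right) = 5 \cdot \frac{19}{4} = \frac{95}{4}$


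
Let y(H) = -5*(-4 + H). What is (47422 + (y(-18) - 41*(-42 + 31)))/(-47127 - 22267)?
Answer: -3691/5338 ≈ -0.69146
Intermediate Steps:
y(H) = 20 - 5*H
(47422 + (y(-18) - 41*(-42 + 31)))/(-47127 - 22267) = (47422 + ((20 - 5*(-18)) - 41*(-42 + 31)))/(-47127 - 22267) = (47422 + ((20 + 90) - 41*(-11)))/(-69394) = (47422 + (110 + 451))*(-1/69394) = (47422 + 561)*(-1/69394) = 47983*(-1/69394) = -3691/5338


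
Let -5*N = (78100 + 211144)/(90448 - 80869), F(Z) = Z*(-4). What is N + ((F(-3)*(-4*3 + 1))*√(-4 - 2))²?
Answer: -5007424124/47895 ≈ -1.0455e+5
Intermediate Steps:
F(Z) = -4*Z
N = -289244/47895 (N = -(78100 + 211144)/(5*(90448 - 80869)) = -289244/(5*9579) = -⅕*289244/9579 = -289244/47895 ≈ -6.0391)
N + ((F(-3)*(-4*3 + 1))*√(-4 - 2))² = -289244/47895 + (((-4*(-3))*(-4*3 + 1))*√(-4 - 2))² = -289244/47895 + ((12*(-12 + 1))*√(-6))² = -289244/47895 + ((12*(-11))*(I*√6))² = -289244/47895 + (-132*I*√6)² = -289244/47895 - 104544 = -5007424124/47895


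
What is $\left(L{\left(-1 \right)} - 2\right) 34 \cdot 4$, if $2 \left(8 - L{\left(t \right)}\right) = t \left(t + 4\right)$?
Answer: $1020$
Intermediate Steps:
$L{\left(t \right)} = 8 - \frac{t \left(4 + t\right)}{2}$ ($L{\left(t \right)} = 8 - \frac{t \left(t + 4\right)}{2} = 8 - \frac{t \left(4 + t\right)}{2}$)
$\left(L{\left(-1 \right)} - 2\right) 34 \cdot 4 = \left(\left(8 - -2 - \frac{\left(-1\right)^{2}}{2}\right) - 2\right) 34 \cdot 4 = \left(\left(8 + 2 - \frac{1}{2}\right) - 2\right) 34 \cdot 4 = \left(\frac{19}{2} - 2\right) 34 \cdot 4 = \frac{15}{2} \cdot 34 \cdot 4 = 255 \cdot 4 = 1020$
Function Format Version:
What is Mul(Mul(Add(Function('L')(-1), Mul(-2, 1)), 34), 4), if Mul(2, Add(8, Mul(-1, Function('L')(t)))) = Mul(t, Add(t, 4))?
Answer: 1020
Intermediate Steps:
Function('L')(t) = Add(8, Mul(Rational(-1, 2), t, Add(4, t))) (Function('L')(t) = Add(8, Mul(Rational(-1, 2), Mul(t, Add(t, 4)))) = Add(8, Mul(Rational(-1, 2), Mul(t, Add(4, t)))) = Add(8, Mul(Rational(-1, 2), t, Add(4, t))))
Mul(Mul(Add(Function('L')(-1), Mul(-2, 1)), 34), 4) = Mul(Mul(Add(Add(8, Mul(-2, -1), Mul(Rational(-1, 2), Pow(-1, 2))), Mul(-2, 1)), 34), 4) = Mul(Mul(Add(Add(8, 2, Mul(Rational(-1, 2), 1)), -2), 34), 4) = Mul(Mul(Add(Add(8, 2, Rational(-1, 2)), -2), 34), 4) = Mul(Mul(Add(Rational(19, 2), -2), 34), 4) = Mul(Mul(Rational(15, 2), 34), 4) = Mul(255, 4) = 1020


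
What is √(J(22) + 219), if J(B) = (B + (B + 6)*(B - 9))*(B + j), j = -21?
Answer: 11*√5 ≈ 24.597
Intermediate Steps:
J(B) = (-21 + B)*(B + (-9 + B)*(6 + B)) (J(B) = (B + (B + 6)*(B - 9))*(B - 21) = (B + (6 + B)*(-9 + B))*(-21 + B) = (B + (-9 + B)*(6 + B))*(-21 + B) = (-21 + B)*(B + (-9 + B)*(6 + B)))
√(J(22) + 219) = √((1134 + 22³ - 23*22² - 12*22) + 219) = √((1134 + 10648 - 23*484 - 264) + 219) = √((1134 + 10648 - 11132 - 264) + 219) = √(386 + 219) = √605 = 11*√5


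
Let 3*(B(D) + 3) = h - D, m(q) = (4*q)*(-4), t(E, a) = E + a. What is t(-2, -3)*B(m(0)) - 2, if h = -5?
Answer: 64/3 ≈ 21.333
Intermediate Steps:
m(q) = -16*q
B(D) = -14/3 - D/3 (B(D) = -3 + (-5 - D)/3 = -3 + (-5/3 - D/3) = -14/3 - D/3)
t(-2, -3)*B(m(0)) - 2 = (-2 - 3)*(-14/3 - (-16)*0/3) - 2 = -5*(-14/3 - ⅓*0) - 2 = -5*(-14/3 + 0) - 2 = -5*(-14/3) - 2 = 70/3 - 2 = 64/3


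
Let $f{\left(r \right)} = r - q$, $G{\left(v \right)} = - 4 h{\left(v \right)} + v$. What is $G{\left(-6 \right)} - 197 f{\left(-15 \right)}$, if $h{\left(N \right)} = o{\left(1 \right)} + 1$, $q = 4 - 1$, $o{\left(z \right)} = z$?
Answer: $3532$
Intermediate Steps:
$q = 3$ ($q = 4 - 1 = 3$)
$h{\left(N \right)} = 2$ ($h{\left(N \right)} = 1 + 1 = 2$)
$G{\left(v \right)} = -8 + v$ ($G{\left(v \right)} = \left(-4\right) 2 + v = -8 + v$)
$f{\left(r \right)} = -3 + r$ ($f{\left(r \right)} = r - 3 = -3 + r$)
$G{\left(-6 \right)} - 197 f{\left(-15 \right)} = \left(-8 - 6\right) - 197 \left(-3 - 15\right) = -14 - -3546 = -14 + 3546 = 3532$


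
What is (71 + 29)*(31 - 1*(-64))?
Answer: 9500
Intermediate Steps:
(71 + 29)*(31 - 1*(-64)) = 100*(31 + 64) = 100*95 = 9500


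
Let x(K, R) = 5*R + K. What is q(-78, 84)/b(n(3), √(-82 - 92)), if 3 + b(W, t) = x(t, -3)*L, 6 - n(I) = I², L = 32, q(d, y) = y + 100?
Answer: -29624/137155 - 5888*I*√174/411465 ≈ -0.21599 - 0.18876*I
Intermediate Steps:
q(d, y) = 100 + y
x(K, R) = K + 5*R
n(I) = 6 - I²
b(W, t) = -483 + 32*t (b(W, t) = -3 + (t + 5*(-3))*32 = -3 + (t - 15)*32 = -3 + (-15 + t)*32 = -3 + (-480 + 32*t) = -483 + 32*t)
q(-78, 84)/b(n(3), √(-82 - 92)) = (100 + 84)/(-483 + 32*√(-82 - 92)) = 184/(-483 + 32*√(-174)) = 184/(-483 + 32*(I*√174)) = 184/(-483 + 32*I*√174)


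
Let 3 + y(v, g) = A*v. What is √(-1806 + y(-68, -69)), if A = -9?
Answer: 3*I*√133 ≈ 34.598*I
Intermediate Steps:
y(v, g) = -3 - 9*v
√(-1806 + y(-68, -69)) = √(-1806 + (-3 - 9*(-68))) = √(-1806 + (-3 + 612)) = √(-1806 + 609) = √(-1197) = 3*I*√133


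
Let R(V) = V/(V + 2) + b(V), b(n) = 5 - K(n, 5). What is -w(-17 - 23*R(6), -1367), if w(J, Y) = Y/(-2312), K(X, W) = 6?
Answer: -1367/2312 ≈ -0.59126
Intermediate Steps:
b(n) = -1 (b(n) = 5 - 1*6 = 5 - 6 = -1)
R(V) = -1 + V/(2 + V) (R(V) = V/(V + 2) - 1 = V/(2 + V) - 1 = -1 + V/(2 + V))
w(J, Y) = -Y/2312 (w(J, Y) = Y*(-1/2312) = -Y/2312)
-w(-17 - 23*R(6), -1367) = -(-1)*(-1367)/2312 = -1*1367/2312 = -1367/2312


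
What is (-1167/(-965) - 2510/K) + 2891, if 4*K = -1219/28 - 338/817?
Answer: 3027653433634/970198455 ≈ 3120.7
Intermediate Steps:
K = -1005387/91504 (K = (-1219/28 - 338/817)/4 = (1/4)*(-1005387/22876) = -1005387/91504 ≈ -10.987)
(-1167/(-965) - 2510/K) + 2891 = (-1167/(-965) - 2510/(-1005387/91504)) + 2891 = (-1167*(-1/965) - 2510*(-91504/1005387)) + 2891 = (1167/965 + 229675040/1005387) + 2891 = 222809700229/970198455 + 2891 = 3027653433634/970198455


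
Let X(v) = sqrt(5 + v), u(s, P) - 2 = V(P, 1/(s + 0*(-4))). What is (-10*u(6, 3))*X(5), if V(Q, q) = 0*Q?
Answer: -20*sqrt(10) ≈ -63.246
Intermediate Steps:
V(Q, q) = 0
u(s, P) = 2 (u(s, P) = 2 + 0 = 2)
(-10*u(6, 3))*X(5) = (-10*2)*sqrt(5 + 5) = -20*sqrt(10)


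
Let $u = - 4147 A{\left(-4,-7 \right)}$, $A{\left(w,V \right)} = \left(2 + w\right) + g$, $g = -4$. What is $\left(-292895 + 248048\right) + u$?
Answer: $-19965$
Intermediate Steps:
$A{\left(w,V \right)} = -2 + w$ ($A{\left(w,V \right)} = \left(2 + w\right) - 4 = -2 + w$)
$u = 24882$ ($u = - 4147 \left(-2 - 4\right) = \left(-4147\right) \left(-6\right) = 24882$)
$\left(-292895 + 248048\right) + u = \left(-292895 + 248048\right) + 24882 = -44847 + 24882 = -19965$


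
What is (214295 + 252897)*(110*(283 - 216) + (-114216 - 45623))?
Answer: -71232297048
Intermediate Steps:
(214295 + 252897)*(110*(283 - 216) + (-114216 - 45623)) = 467192*(110*67 - 159839) = 467192*(7370 - 159839) = 467192*(-152469) = -71232297048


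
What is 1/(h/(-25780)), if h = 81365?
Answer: -5156/16273 ≈ -0.31684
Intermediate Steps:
1/(h/(-25780)) = 1/(81365/(-25780)) = 1/(81365*(-1/25780)) = 1/(-16273/5156) = -5156/16273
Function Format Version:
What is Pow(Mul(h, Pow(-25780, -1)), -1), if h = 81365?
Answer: Rational(-5156, 16273) ≈ -0.31684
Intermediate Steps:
Pow(Mul(h, Pow(-25780, -1)), -1) = Pow(Mul(81365, Pow(-25780, -1)), -1) = Pow(Mul(81365, Rational(-1, 25780)), -1) = Pow(Rational(-16273, 5156), -1) = Rational(-5156, 16273)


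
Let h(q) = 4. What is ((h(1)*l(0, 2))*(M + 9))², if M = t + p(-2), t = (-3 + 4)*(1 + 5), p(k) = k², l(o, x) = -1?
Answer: 5776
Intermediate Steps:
t = 6 (t = 1*6 = 6)
M = 10 (M = 6 + (-2)² = 6 + 4 = 10)
((h(1)*l(0, 2))*(M + 9))² = ((4*(-1))*(10 + 9))² = (-4*19)² = (-76)² = 5776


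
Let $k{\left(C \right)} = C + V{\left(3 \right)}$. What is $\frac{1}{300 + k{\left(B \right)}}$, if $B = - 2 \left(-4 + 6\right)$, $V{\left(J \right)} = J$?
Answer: $\frac{1}{299} \approx 0.0033445$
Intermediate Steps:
$B = -4$ ($B = \left(-2\right) 2 = -4$)
$k{\left(C \right)} = 3 + C$ ($k{\left(C \right)} = C + 3 = 3 + C$)
$\frac{1}{300 + k{\left(B \right)}} = \frac{1}{300 + \left(3 - 4\right)} = \frac{1}{300 - 1} = \frac{1}{299}$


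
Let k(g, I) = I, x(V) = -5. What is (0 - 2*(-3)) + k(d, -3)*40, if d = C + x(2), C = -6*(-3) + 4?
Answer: -114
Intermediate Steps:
C = 22 (C = -2*(-9) + 4 = 18 + 4 = 22)
d = 17 (d = 22 - 5 = 17)
(0 - 2*(-3)) + k(d, -3)*40 = (0 - 2*(-3)) - 3*40 = (0 + 6) - 120 = 6 - 120 = -114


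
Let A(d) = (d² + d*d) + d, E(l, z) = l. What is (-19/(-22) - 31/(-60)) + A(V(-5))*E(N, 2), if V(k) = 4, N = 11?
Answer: 262271/660 ≈ 397.38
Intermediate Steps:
A(d) = d + 2*d² (A(d) = (d² + d²) + d = 2*d² + d = d + 2*d²)
(-19/(-22) - 31/(-60)) + A(V(-5))*E(N, 2) = (-19/(-22) - 31/(-60)) + (4*(1 + 2*4))*11 = (-19*(-1/22) - 31*(-1/60)) + (4*(1 + 8))*11 = (19/22 + 31/60) + (4*9)*11 = 911/660 + 36*11 = 911/660 + 396 = 262271/660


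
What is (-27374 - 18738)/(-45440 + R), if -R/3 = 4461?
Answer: 46112/58823 ≈ 0.78391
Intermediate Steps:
R = -13383 (R = -3*4461 = -13383)
(-27374 - 18738)/(-45440 + R) = (-27374 - 18738)/(-45440 - 13383) = -46112/(-58823) = -46112*(-1/58823) = 46112/58823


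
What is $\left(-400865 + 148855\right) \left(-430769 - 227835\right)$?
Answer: $165974794040$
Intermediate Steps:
$\left(-400865 + 148855\right) \left(-430769 - 227835\right) = \left(-252010\right) \left(-658604\right) = 165974794040$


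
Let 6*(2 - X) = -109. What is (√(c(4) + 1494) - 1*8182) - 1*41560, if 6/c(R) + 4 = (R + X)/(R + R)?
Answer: -49742 + 3*√365190/47 ≈ -49703.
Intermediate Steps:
X = 121/6 (X = 2 - ⅙*(-109) = 2 + 109/6 = 121/6 ≈ 20.167)
c(R) = 6/(-4 + (121/6 + R)/(2*R)) (c(R) = 6/(-4 + (R + 121/6)/(R + R)) = 6/(-4 + (121/6 + R)/((2*R))) = 6/(-4 + (121/6 + R)*(1/(2*R))) = 6/(-4 + (121/6 + R)/(2*R)))
(√(c(4) + 1494) - 1*8182) - 1*41560 = (√(-72*4/(-121 + 42*4) + 1494) - 1*8182) - 1*41560 = (√(-72*4/(-121 + 168) + 1494) - 8182) - 41560 = (√(-72*4/47 + 1494) - 8182) - 41560 = (√(-72*4*1/47 + 1494) - 8182) - 41560 = (√(-288/47 + 1494) - 8182) - 41560 = (√(69930/47) - 8182) - 41560 = (3*√365190/47 - 8182) - 41560 = (-8182 + 3*√365190/47) - 41560 = -49742 + 3*√365190/47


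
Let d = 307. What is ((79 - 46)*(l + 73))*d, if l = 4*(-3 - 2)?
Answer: 536943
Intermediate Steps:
l = -20 (l = 4*(-5) = -20)
((79 - 46)*(l + 73))*d = ((79 - 46)*(-20 + 73))*307 = (33*53)*307 = 1749*307 = 536943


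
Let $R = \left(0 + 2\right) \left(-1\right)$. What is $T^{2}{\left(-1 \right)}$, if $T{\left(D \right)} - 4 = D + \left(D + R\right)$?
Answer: $0$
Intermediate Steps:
$R = -2$ ($R = 2 \left(-1\right) = -2$)
$T{\left(D \right)} = 2 + 2 D$ ($T{\left(D \right)} = 4 + \left(D + \left(D - 2\right)\right) = 4 + \left(D + \left(-2 + D\right)\right) = 4 + \left(-2 + 2 D\right) = 2 + 2 D$)
$T^{2}{\left(-1 \right)} = \left(2 + 2 \left(-1\right)\right)^{2} = \left(2 - 2\right)^{2} = 0^{2} = 0$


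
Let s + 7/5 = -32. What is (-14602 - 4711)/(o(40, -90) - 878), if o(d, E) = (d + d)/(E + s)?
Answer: 11916121/542126 ≈ 21.980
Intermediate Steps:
s = -167/5 (s = -7/5 - 32 = -167/5 ≈ -33.400)
o(d, E) = 2*d/(-167/5 + E) (o(d, E) = (d + d)/(E - 167/5) = (2*d)/(-167/5 + E) = 2*d/(-167/5 + E))
(-14602 - 4711)/(o(40, -90) - 878) = (-14602 - 4711)/(10*40/(-167 + 5*(-90)) - 878) = -19313/(10*40/(-167 - 450) - 878) = -19313/(10*40/(-617) - 878) = -19313/(10*40*(-1/617) - 878) = -19313/(-400/617 - 878) = -19313/(-542126/617) = -19313*(-617/542126) = 11916121/542126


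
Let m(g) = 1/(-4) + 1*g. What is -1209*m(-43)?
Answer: 209157/4 ≈ 52289.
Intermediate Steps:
m(g) = -¼ + g
-1209*m(-43) = -1209*(-¼ - 43) = -1209*(-173/4) = 209157/4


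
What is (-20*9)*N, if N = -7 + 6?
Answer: 180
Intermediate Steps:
N = -1
(-20*9)*N = -20*9*(-1) = -180*(-1) = 180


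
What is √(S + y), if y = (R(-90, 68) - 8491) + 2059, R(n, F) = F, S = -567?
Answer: I*√6931 ≈ 83.253*I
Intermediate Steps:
y = -6364 (y = (68 - 8491) + 2059 = -8423 + 2059 = -6364)
√(S + y) = √(-567 - 6364) = √(-6931) = I*√6931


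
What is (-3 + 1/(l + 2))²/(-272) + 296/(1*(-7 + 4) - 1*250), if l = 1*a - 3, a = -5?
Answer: -2989765/2477376 ≈ -1.2068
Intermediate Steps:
l = -8 (l = 1*(-5) - 3 = -5 - 3 = -8)
(-3 + 1/(l + 2))²/(-272) + 296/(1*(-7 + 4) - 1*250) = (-3 + 1/(-8 + 2))²/(-272) + 296/(1*(-7 + 4) - 1*250) = (-3 + 1/(-6))²*(-1/272) + 296/(1*(-3) - 250) = (-3 - ⅙)²*(-1/272) + 296/(-3 - 250) = (-19/6)²*(-1/272) + 296/(-253) = (361/36)*(-1/272) + 296*(-1/253) = -361/9792 - 296/253 = -2989765/2477376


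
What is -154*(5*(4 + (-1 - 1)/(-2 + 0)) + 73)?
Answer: -15092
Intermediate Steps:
-154*(5*(4 + (-1 - 1)/(-2 + 0)) + 73) = -154*(5*(4 - 2/(-2)) + 73) = -154*(5*(4 - 2*(-½)) + 73) = -154*(5*(4 + 1) + 73) = -154*(5*5 + 73) = -154*(25 + 73) = -154*98 = -15092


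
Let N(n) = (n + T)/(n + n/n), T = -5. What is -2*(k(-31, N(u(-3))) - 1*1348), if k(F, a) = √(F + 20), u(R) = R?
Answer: 2696 - 2*I*√11 ≈ 2696.0 - 6.6332*I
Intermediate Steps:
N(n) = (-5 + n)/(1 + n) (N(n) = (n - 5)/(n + n/n) = (-5 + n)/(n + 1) = (-5 + n)/(1 + n))
k(F, a) = √(20 + F)
-2*(k(-31, N(u(-3))) - 1*1348) = -2*(√(20 - 31) - 1*1348) = -2*(√(-11) - 1348) = -2*(I*√11 - 1348) = -2*(-1348 + I*√11) = 2696 - 2*I*√11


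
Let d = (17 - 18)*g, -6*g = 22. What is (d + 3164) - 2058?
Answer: 3329/3 ≈ 1109.7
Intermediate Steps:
g = -11/3 (g = -⅙*22 = -11/3 ≈ -3.6667)
d = 11/3 (d = (17 - 18)*(-11/3) = -1*(-11/3) = 11/3 ≈ 3.6667)
(d + 3164) - 2058 = (11/3 + 3164) - 2058 = 9503/3 - 2058 = 3329/3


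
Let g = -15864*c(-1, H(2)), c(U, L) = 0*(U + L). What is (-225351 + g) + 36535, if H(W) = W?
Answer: -188816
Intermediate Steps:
c(U, L) = 0 (c(U, L) = 0*(L + U) = 0)
g = 0 (g = -15864*0 = 0)
(-225351 + g) + 36535 = (-225351 + 0) + 36535 = -225351 + 36535 = -188816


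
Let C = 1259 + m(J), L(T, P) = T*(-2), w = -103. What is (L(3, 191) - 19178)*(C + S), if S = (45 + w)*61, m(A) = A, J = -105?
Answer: 45734656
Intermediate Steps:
L(T, P) = -2*T
C = 1154 (C = 1259 - 105 = 1154)
S = -3538 (S = (45 - 103)*61 = -58*61 = -3538)
(L(3, 191) - 19178)*(C + S) = (-2*3 - 19178)*(1154 - 3538) = (-6 - 19178)*(-2384) = -19184*(-2384) = 45734656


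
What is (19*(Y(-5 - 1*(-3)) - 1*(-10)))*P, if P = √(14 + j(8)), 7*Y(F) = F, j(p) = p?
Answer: 1292*√22/7 ≈ 865.72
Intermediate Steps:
Y(F) = F/7
P = √22 (P = √(14 + 8) = √22 ≈ 4.6904)
(19*(Y(-5 - 1*(-3)) - 1*(-10)))*P = (19*((-5 - 1*(-3))/7 - 1*(-10)))*√22 = (19*((-5 + 3)/7 + 10))*√22 = (19*((⅐)*(-2) + 10))*√22 = (19*(-2/7 + 10))*√22 = (19*(68/7))*√22 = 1292*√22/7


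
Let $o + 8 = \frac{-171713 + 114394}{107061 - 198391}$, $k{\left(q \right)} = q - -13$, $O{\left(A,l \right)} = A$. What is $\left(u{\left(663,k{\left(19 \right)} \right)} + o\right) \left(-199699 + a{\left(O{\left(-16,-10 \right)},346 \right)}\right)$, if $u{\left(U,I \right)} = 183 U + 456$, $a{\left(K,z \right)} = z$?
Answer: $- \frac{2217194243678337}{91330} \approx -2.4277 \cdot 10^{10}$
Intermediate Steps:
$k{\left(q \right)} = 13 + q$ ($k{\left(q \right)} = q + 13 = 13 + q$)
$o = - \frac{673321}{91330}$ ($o = -8 + \frac{-171713 + 114394}{107061 - 198391} = -8 - \frac{57319}{-91330} = -8 - - \frac{57319}{91330} = -8 + \frac{57319}{91330} = - \frac{673321}{91330} \approx -7.3724$)
$u{\left(U,I \right)} = 456 + 183 U$
$\left(u{\left(663,k{\left(19 \right)} \right)} + o\right) \left(-199699 + a{\left(O{\left(-16,-10 \right)},346 \right)}\right) = \left(\left(456 + 183 \cdot 663\right) - \frac{673321}{91330}\right) \left(-199699 + 346\right) = \left(\left(456 + 121329\right) - \frac{673321}{91330}\right) \left(-199353\right) = \left(121785 - \frac{673321}{91330}\right) \left(-199353\right) = \frac{11121950729}{91330} \left(-199353\right) = - \frac{2217194243678337}{91330}$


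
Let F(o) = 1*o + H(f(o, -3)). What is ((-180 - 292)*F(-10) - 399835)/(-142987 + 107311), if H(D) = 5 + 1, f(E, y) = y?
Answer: 132649/11892 ≈ 11.154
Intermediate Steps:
H(D) = 6
F(o) = 6 + o (F(o) = 1*o + 6 = o + 6 = 6 + o)
((-180 - 292)*F(-10) - 399835)/(-142987 + 107311) = ((-180 - 292)*(6 - 10) - 399835)/(-142987 + 107311) = (-472*(-4) - 399835)/(-35676) = (1888 - 399835)*(-1/35676) = -397947*(-1/35676) = 132649/11892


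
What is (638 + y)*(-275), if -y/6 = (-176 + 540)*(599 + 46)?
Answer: 387211550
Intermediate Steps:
y = -1408680 (y = -6*(-176 + 540)*(599 + 46) = -2184*645 = -6*234780 = -1408680)
(638 + y)*(-275) = (638 - 1408680)*(-275) = -1408042*(-275) = 387211550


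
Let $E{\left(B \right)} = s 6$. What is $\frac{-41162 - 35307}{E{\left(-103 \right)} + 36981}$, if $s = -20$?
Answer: $- \frac{76469}{36861} \approx -2.0745$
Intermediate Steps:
$E{\left(B \right)} = -120$ ($E{\left(B \right)} = \left(-20\right) 6 = -120$)
$\frac{-41162 - 35307}{E{\left(-103 \right)} + 36981} = \frac{-41162 - 35307}{-120 + 36981} = - \frac{76469}{36861}$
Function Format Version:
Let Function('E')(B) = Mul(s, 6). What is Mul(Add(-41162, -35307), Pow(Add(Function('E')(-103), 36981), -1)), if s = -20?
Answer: Rational(-76469, 36861) ≈ -2.0745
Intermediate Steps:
Function('E')(B) = -120 (Function('E')(B) = Mul(-20, 6) = -120)
Mul(Add(-41162, -35307), Pow(Add(Function('E')(-103), 36981), -1)) = Mul(Add(-41162, -35307), Pow(Add(-120, 36981), -1)) = Mul(-76469, Pow(36861, -1)) = Mul(-76469, Rational(1, 36861)) = Rational(-76469, 36861)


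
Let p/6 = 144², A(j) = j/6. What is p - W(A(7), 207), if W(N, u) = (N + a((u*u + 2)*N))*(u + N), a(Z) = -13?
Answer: 4567655/36 ≈ 1.2688e+5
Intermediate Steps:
A(j) = j/6 (A(j) = j*(⅙) = j/6)
W(N, u) = (-13 + N)*(N + u) (W(N, u) = (N - 13)*(u + N) = (-13 + N)*(N + u))
p = 124416 (p = 6*144² = 6*20736 = 124416)
p - W(A(7), 207) = 124416 - (((⅙)*7)² - 13*7/6 - 13*207 + ((⅙)*7)*207) = 124416 - ((7/6)² - 13*7/6 - 2691 + (7/6)*207) = 124416 - (49/36 - 91/6 - 2691 + 483/2) = 124416 - 1*(-88679/36) = 124416 + 88679/36 = 4567655/36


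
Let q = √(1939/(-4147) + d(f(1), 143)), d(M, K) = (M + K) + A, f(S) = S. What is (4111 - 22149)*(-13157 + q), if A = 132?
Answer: 237325966 - 622*√4738499051/143 ≈ 2.3703e+8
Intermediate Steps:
d(M, K) = 132 + K + M (d(M, K) = (M + K) + 132 = (K + M) + 132 = 132 + K + M)
q = √4738499051/4147 (q = √(1939/(-4147) + (132 + 143 + 1)) = √(1939*(-1/4147) + 276) = √(-1939/4147 + 276) = √(1142633/4147) = √4738499051/4147 ≈ 16.599)
(4111 - 22149)*(-13157 + q) = (4111 - 22149)*(-13157 + √4738499051/4147) = -18038*(-13157 + √4738499051/4147) = 237325966 - 622*√4738499051/143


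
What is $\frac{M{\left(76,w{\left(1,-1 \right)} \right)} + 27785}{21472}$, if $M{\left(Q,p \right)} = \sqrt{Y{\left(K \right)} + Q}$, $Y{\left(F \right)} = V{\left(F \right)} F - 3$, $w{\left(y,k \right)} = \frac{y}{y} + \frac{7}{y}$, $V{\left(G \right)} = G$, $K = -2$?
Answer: $\frac{27785}{21472} + \frac{\sqrt{77}}{21472} \approx 1.2944$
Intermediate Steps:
$w{\left(y,k \right)} = 1 + \frac{7}{y}$
$Y{\left(F \right)} = -3 + F^{2}$ ($Y{\left(F \right)} = F F - 3 = F^{2} - 3 = -3 + F^{2}$)
$M{\left(Q,p \right)} = \sqrt{1 + Q}$ ($M{\left(Q,p \right)} = \sqrt{\left(-3 + \left(-2\right)^{2}\right) + Q} = \sqrt{\left(-3 + 4\right) + Q} = \sqrt{1 + Q}$)
$\frac{M{\left(76,w{\left(1,-1 \right)} \right)} + 27785}{21472} = \frac{\sqrt{1 + 76} + 27785}{21472} = \left(\sqrt{77} + 27785\right) \frac{1}{21472} = \left(27785 + \sqrt{77}\right) \frac{1}{21472} = \frac{27785}{21472} + \frac{\sqrt{77}}{21472}$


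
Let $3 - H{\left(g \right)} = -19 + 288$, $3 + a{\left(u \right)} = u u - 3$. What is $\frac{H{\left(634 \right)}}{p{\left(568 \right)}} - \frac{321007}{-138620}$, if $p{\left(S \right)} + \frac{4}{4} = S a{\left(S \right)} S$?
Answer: $\frac{33411791944845497}{14428167001049220} \approx 2.3157$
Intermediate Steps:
$a{\left(u \right)} = -6 + u^{2}$ ($a{\left(u \right)} = -3 + \left(u u - 3\right) = -3 + \left(u^{2} - 3\right) = -3 + \left(-3 + u^{2}\right) = -6 + u^{2}$)
$p{\left(S \right)} = -1 + S^{2} \left(-6 + S^{2}\right)$ ($p{\left(S \right)} = -1 + S \left(-6 + S^{2}\right) S = -1 + S^{2} \left(-6 + S^{2}\right)$)
$H{\left(g \right)} = -266$ ($H{\left(g \right)} = 3 - \left(-19 + 288\right) = 3 - 269 = -266$)
$\frac{H{\left(634 \right)}}{p{\left(568 \right)}} - \frac{321007}{-138620} = - \frac{266}{-1 + 568^{2} \left(-6 + 568^{2}\right)} - \frac{321007}{-138620} = - \frac{266}{-1 + 322624 \left(-6 + 322624\right)} - - \frac{321007}{138620} = - \frac{266}{-1 + 322624 \cdot 322618} + \frac{321007}{138620} = - \frac{266}{-1 + 104084309632} + \frac{321007}{138620} = - \frac{266}{104084309631} + \frac{321007}{138620} = \frac{33411791944845497}{14428167001049220}$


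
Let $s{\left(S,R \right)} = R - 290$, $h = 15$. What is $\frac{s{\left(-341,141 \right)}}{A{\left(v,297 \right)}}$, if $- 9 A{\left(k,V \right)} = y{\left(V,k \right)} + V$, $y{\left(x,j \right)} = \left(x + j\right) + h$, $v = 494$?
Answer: $\frac{1341}{1103} \approx 1.2158$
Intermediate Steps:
$s{\left(S,R \right)} = -290 + R$
$y{\left(x,j \right)} = 15 + j + x$ ($y{\left(x,j \right)} = \left(x + j\right) + 15 = \left(j + x\right) + 15 = 15 + j + x$)
$A{\left(k,V \right)} = - \frac{5}{3} - \frac{2 V}{9} - \frac{k}{9}$ ($A{\left(k,V \right)} = - \frac{\left(15 + k + V\right) + V}{9} = - \frac{\left(15 + V + k\right) + V}{9} = - \frac{15 + k + 2 V}{9} = - \frac{5}{3} - \frac{2 V}{9} - \frac{k}{9}$)
$\frac{s{\left(-341,141 \right)}}{A{\left(v,297 \right)}} = \frac{-290 + 141}{- \frac{5}{3} - 66 - \frac{494}{9}} = - \frac{149}{- \frac{5}{3} - 66 - \frac{494}{9}} = - \frac{149}{- \frac{1103}{9}} = \left(-149\right) \left(- \frac{9}{1103}\right) = \frac{1341}{1103}$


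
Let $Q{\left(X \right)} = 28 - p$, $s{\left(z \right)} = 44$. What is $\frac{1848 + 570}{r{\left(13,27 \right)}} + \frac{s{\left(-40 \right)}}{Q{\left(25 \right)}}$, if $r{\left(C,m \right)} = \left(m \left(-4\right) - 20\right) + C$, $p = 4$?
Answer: $- \frac{13243}{690} \approx -19.193$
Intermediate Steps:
$r{\left(C,m \right)} = -20 + C - 4 m$ ($r{\left(C,m \right)} = \left(- 4 m - 20\right) + C = \left(-20 - 4 m\right) + C = -20 + C - 4 m$)
$Q{\left(X \right)} = 24$ ($Q{\left(X \right)} = 28 - 4 = 24$)
$\frac{1848 + 570}{r{\left(13,27 \right)}} + \frac{s{\left(-40 \right)}}{Q{\left(25 \right)}} = \frac{1848 + 570}{-20 + 13 - 108} + \frac{44}{24} = \frac{2418}{-20 + 13 - 108} + 44 \cdot \frac{1}{24} = \frac{2418}{-115} + \frac{11}{6} = 2418 \left(- \frac{1}{115}\right) + \frac{11}{6} = - \frac{2418}{115} + \frac{11}{6} = - \frac{13243}{690}$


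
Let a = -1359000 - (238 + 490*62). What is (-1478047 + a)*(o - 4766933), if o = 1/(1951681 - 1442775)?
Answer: 6956728186122021505/508906 ≈ 1.3670e+13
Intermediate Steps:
o = 1/508906 ≈ 1.9650e-6
a = -1389618 (a = -1359000 - (238 + 30380) = -1359000 - 1*30618 = -1359000 - 30618 = -1389618)
(-1478047 + a)*(o - 4766933) = (-1478047 - 1389618)*(1/508906 - 4766933) = -2867665*(-2425920805297/508906) = 6956728186122021505/508906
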